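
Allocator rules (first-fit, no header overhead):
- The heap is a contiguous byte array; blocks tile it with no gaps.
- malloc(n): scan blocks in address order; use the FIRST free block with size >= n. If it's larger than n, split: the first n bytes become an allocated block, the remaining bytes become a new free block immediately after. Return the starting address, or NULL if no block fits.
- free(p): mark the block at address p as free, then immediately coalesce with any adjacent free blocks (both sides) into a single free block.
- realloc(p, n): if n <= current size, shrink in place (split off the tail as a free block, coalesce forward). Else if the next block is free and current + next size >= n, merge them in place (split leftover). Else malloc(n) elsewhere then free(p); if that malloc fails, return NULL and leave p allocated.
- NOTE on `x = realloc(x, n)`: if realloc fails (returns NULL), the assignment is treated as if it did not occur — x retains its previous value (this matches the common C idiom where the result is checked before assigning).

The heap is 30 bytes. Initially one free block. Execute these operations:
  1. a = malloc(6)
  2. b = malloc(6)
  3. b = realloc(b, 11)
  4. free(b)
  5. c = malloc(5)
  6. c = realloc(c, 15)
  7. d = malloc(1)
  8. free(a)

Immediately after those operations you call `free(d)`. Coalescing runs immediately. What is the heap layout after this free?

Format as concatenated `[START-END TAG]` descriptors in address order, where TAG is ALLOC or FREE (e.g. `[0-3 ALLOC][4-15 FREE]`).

Answer: [0-5 FREE][6-20 ALLOC][21-29 FREE]

Derivation:
Op 1: a = malloc(6) -> a = 0; heap: [0-5 ALLOC][6-29 FREE]
Op 2: b = malloc(6) -> b = 6; heap: [0-5 ALLOC][6-11 ALLOC][12-29 FREE]
Op 3: b = realloc(b, 11) -> b = 6; heap: [0-5 ALLOC][6-16 ALLOC][17-29 FREE]
Op 4: free(b) -> (freed b); heap: [0-5 ALLOC][6-29 FREE]
Op 5: c = malloc(5) -> c = 6; heap: [0-5 ALLOC][6-10 ALLOC][11-29 FREE]
Op 6: c = realloc(c, 15) -> c = 6; heap: [0-5 ALLOC][6-20 ALLOC][21-29 FREE]
Op 7: d = malloc(1) -> d = 21; heap: [0-5 ALLOC][6-20 ALLOC][21-21 ALLOC][22-29 FREE]
Op 8: free(a) -> (freed a); heap: [0-5 FREE][6-20 ALLOC][21-21 ALLOC][22-29 FREE]
free(d): d = 21 -> block [21-21 ALLOC]; mark free, coalesce with adjacent free neighbors -> [0-5 FREE][6-20 ALLOC][21-29 FREE]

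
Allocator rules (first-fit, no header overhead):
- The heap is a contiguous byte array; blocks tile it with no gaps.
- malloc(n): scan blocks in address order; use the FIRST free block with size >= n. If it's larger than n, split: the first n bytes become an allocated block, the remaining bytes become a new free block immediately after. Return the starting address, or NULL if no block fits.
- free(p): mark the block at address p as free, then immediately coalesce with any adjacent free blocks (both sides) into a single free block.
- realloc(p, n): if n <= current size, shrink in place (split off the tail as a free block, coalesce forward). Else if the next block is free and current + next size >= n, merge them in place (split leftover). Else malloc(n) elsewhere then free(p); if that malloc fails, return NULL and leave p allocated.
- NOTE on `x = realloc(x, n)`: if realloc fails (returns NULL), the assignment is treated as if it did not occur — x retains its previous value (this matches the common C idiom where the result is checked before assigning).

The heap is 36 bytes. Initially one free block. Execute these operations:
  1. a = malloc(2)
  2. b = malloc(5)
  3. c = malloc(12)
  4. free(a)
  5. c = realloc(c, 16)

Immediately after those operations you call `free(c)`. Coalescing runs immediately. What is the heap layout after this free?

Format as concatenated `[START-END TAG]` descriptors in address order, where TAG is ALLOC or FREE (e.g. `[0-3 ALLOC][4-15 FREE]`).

Op 1: a = malloc(2) -> a = 0; heap: [0-1 ALLOC][2-35 FREE]
Op 2: b = malloc(5) -> b = 2; heap: [0-1 ALLOC][2-6 ALLOC][7-35 FREE]
Op 3: c = malloc(12) -> c = 7; heap: [0-1 ALLOC][2-6 ALLOC][7-18 ALLOC][19-35 FREE]
Op 4: free(a) -> (freed a); heap: [0-1 FREE][2-6 ALLOC][7-18 ALLOC][19-35 FREE]
Op 5: c = realloc(c, 16) -> c = 7; heap: [0-1 FREE][2-6 ALLOC][7-22 ALLOC][23-35 FREE]
free(c): c = 7 -> block [7-22 ALLOC]; mark free, coalesce with adjacent free neighbors -> [0-1 FREE][2-6 ALLOC][7-35 FREE]

Answer: [0-1 FREE][2-6 ALLOC][7-35 FREE]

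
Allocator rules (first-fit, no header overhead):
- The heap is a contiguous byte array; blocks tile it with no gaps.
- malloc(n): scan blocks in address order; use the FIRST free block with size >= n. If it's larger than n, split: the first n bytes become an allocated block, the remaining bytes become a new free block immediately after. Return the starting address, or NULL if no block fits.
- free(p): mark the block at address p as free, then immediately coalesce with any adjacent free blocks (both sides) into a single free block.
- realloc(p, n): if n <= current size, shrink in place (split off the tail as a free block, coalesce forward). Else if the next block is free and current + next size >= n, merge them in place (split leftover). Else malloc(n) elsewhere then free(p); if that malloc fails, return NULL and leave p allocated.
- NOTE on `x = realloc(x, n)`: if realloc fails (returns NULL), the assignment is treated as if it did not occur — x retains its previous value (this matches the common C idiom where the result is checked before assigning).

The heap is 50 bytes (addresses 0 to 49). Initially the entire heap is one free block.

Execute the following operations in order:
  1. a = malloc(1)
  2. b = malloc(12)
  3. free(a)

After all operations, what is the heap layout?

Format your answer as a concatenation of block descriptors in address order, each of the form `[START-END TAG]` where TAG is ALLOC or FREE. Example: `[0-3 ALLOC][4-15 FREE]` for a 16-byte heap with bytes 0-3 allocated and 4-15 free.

Op 1: a = malloc(1) -> a = 0; heap: [0-0 ALLOC][1-49 FREE]
Op 2: b = malloc(12) -> b = 1; heap: [0-0 ALLOC][1-12 ALLOC][13-49 FREE]
Op 3: free(a) -> (freed a); heap: [0-0 FREE][1-12 ALLOC][13-49 FREE]

Answer: [0-0 FREE][1-12 ALLOC][13-49 FREE]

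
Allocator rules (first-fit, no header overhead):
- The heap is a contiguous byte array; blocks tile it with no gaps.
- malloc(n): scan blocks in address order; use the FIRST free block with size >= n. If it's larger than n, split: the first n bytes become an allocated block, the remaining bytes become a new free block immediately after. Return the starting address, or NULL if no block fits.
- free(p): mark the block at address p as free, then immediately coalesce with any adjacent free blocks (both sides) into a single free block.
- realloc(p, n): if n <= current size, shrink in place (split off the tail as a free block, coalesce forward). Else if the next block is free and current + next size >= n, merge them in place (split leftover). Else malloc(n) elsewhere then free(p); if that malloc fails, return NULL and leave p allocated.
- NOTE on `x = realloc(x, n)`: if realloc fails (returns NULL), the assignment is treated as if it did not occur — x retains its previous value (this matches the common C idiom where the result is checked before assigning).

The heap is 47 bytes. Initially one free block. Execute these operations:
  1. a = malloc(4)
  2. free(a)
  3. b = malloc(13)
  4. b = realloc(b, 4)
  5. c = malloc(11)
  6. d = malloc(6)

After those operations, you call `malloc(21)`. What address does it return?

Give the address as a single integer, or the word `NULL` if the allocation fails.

Answer: 21

Derivation:
Op 1: a = malloc(4) -> a = 0; heap: [0-3 ALLOC][4-46 FREE]
Op 2: free(a) -> (freed a); heap: [0-46 FREE]
Op 3: b = malloc(13) -> b = 0; heap: [0-12 ALLOC][13-46 FREE]
Op 4: b = realloc(b, 4) -> b = 0; heap: [0-3 ALLOC][4-46 FREE]
Op 5: c = malloc(11) -> c = 4; heap: [0-3 ALLOC][4-14 ALLOC][15-46 FREE]
Op 6: d = malloc(6) -> d = 15; heap: [0-3 ALLOC][4-14 ALLOC][15-20 ALLOC][21-46 FREE]
malloc(21): first-fit scan over [0-3 ALLOC][4-14 ALLOC][15-20 ALLOC][21-46 FREE] -> 21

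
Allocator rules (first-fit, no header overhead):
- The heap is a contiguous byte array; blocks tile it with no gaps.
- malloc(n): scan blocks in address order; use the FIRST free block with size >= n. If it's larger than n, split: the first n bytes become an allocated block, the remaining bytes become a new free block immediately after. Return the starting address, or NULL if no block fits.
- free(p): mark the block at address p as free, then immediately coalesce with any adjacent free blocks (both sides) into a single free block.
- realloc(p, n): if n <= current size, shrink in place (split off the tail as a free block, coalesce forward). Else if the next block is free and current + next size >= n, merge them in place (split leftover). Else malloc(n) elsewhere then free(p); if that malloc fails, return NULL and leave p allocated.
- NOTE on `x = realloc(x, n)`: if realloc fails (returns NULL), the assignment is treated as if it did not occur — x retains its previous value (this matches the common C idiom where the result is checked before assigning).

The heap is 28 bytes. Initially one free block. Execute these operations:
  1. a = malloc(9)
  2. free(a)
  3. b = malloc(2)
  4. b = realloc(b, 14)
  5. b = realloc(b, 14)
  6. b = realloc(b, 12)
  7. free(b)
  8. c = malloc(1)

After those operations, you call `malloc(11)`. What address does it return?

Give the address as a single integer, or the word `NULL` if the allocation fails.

Answer: 1

Derivation:
Op 1: a = malloc(9) -> a = 0; heap: [0-8 ALLOC][9-27 FREE]
Op 2: free(a) -> (freed a); heap: [0-27 FREE]
Op 3: b = malloc(2) -> b = 0; heap: [0-1 ALLOC][2-27 FREE]
Op 4: b = realloc(b, 14) -> b = 0; heap: [0-13 ALLOC][14-27 FREE]
Op 5: b = realloc(b, 14) -> b = 0; heap: [0-13 ALLOC][14-27 FREE]
Op 6: b = realloc(b, 12) -> b = 0; heap: [0-11 ALLOC][12-27 FREE]
Op 7: free(b) -> (freed b); heap: [0-27 FREE]
Op 8: c = malloc(1) -> c = 0; heap: [0-0 ALLOC][1-27 FREE]
malloc(11): first-fit scan over [0-0 ALLOC][1-27 FREE] -> 1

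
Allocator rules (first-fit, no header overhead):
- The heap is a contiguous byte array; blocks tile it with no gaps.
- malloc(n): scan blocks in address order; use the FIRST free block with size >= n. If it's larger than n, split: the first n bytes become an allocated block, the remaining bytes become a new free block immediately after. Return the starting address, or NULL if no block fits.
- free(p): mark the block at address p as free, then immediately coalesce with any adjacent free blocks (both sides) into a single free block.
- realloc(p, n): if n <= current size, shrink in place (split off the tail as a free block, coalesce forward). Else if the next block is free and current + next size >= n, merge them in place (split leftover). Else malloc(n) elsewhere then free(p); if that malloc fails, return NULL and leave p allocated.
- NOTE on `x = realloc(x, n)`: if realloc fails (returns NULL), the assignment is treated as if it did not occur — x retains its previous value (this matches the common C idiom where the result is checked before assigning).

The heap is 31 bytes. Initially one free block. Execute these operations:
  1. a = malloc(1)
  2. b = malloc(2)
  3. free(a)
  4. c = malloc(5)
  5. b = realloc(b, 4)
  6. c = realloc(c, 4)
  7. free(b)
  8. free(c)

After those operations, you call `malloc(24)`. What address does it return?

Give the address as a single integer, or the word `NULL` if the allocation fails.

Op 1: a = malloc(1) -> a = 0; heap: [0-0 ALLOC][1-30 FREE]
Op 2: b = malloc(2) -> b = 1; heap: [0-0 ALLOC][1-2 ALLOC][3-30 FREE]
Op 3: free(a) -> (freed a); heap: [0-0 FREE][1-2 ALLOC][3-30 FREE]
Op 4: c = malloc(5) -> c = 3; heap: [0-0 FREE][1-2 ALLOC][3-7 ALLOC][8-30 FREE]
Op 5: b = realloc(b, 4) -> b = 8; heap: [0-2 FREE][3-7 ALLOC][8-11 ALLOC][12-30 FREE]
Op 6: c = realloc(c, 4) -> c = 3; heap: [0-2 FREE][3-6 ALLOC][7-7 FREE][8-11 ALLOC][12-30 FREE]
Op 7: free(b) -> (freed b); heap: [0-2 FREE][3-6 ALLOC][7-30 FREE]
Op 8: free(c) -> (freed c); heap: [0-30 FREE]
malloc(24): first-fit scan over [0-30 FREE] -> 0

Answer: 0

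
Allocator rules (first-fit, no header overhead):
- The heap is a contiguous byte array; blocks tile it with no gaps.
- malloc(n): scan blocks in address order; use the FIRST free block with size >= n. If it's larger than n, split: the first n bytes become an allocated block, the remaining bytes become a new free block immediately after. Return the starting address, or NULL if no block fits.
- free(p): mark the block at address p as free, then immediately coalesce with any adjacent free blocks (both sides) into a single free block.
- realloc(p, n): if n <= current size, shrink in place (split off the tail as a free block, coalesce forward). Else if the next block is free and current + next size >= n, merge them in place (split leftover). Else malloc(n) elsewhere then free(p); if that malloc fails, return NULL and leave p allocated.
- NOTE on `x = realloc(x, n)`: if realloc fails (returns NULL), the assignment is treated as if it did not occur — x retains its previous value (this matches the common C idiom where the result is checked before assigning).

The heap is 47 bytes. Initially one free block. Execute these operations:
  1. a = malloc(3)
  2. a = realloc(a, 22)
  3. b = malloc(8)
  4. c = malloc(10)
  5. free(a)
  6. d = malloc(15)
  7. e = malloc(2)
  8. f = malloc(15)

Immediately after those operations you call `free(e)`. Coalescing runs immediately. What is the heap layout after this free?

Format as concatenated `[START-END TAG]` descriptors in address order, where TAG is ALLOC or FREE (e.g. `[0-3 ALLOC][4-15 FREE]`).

Op 1: a = malloc(3) -> a = 0; heap: [0-2 ALLOC][3-46 FREE]
Op 2: a = realloc(a, 22) -> a = 0; heap: [0-21 ALLOC][22-46 FREE]
Op 3: b = malloc(8) -> b = 22; heap: [0-21 ALLOC][22-29 ALLOC][30-46 FREE]
Op 4: c = malloc(10) -> c = 30; heap: [0-21 ALLOC][22-29 ALLOC][30-39 ALLOC][40-46 FREE]
Op 5: free(a) -> (freed a); heap: [0-21 FREE][22-29 ALLOC][30-39 ALLOC][40-46 FREE]
Op 6: d = malloc(15) -> d = 0; heap: [0-14 ALLOC][15-21 FREE][22-29 ALLOC][30-39 ALLOC][40-46 FREE]
Op 7: e = malloc(2) -> e = 15; heap: [0-14 ALLOC][15-16 ALLOC][17-21 FREE][22-29 ALLOC][30-39 ALLOC][40-46 FREE]
Op 8: f = malloc(15) -> f = NULL; heap: [0-14 ALLOC][15-16 ALLOC][17-21 FREE][22-29 ALLOC][30-39 ALLOC][40-46 FREE]
free(e): e = 15 -> block [15-16 ALLOC]; mark free, coalesce with adjacent free neighbors -> [0-14 ALLOC][15-21 FREE][22-29 ALLOC][30-39 ALLOC][40-46 FREE]

Answer: [0-14 ALLOC][15-21 FREE][22-29 ALLOC][30-39 ALLOC][40-46 FREE]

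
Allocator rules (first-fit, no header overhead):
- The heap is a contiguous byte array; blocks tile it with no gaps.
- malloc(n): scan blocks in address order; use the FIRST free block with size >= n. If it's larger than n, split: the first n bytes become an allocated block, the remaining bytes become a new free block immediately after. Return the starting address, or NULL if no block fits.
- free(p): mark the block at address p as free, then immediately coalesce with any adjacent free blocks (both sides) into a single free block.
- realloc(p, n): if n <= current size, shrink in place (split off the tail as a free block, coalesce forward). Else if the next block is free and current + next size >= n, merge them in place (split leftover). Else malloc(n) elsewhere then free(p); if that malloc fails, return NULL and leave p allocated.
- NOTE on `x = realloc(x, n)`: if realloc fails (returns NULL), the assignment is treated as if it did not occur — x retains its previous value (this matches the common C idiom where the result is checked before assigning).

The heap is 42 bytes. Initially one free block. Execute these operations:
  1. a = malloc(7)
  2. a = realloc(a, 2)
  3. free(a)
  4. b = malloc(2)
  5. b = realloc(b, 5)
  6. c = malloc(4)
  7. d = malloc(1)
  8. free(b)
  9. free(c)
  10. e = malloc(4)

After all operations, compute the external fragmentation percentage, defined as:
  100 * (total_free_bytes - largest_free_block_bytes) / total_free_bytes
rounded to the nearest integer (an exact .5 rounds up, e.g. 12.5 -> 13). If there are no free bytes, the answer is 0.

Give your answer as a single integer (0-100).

Op 1: a = malloc(7) -> a = 0; heap: [0-6 ALLOC][7-41 FREE]
Op 2: a = realloc(a, 2) -> a = 0; heap: [0-1 ALLOC][2-41 FREE]
Op 3: free(a) -> (freed a); heap: [0-41 FREE]
Op 4: b = malloc(2) -> b = 0; heap: [0-1 ALLOC][2-41 FREE]
Op 5: b = realloc(b, 5) -> b = 0; heap: [0-4 ALLOC][5-41 FREE]
Op 6: c = malloc(4) -> c = 5; heap: [0-4 ALLOC][5-8 ALLOC][9-41 FREE]
Op 7: d = malloc(1) -> d = 9; heap: [0-4 ALLOC][5-8 ALLOC][9-9 ALLOC][10-41 FREE]
Op 8: free(b) -> (freed b); heap: [0-4 FREE][5-8 ALLOC][9-9 ALLOC][10-41 FREE]
Op 9: free(c) -> (freed c); heap: [0-8 FREE][9-9 ALLOC][10-41 FREE]
Op 10: e = malloc(4) -> e = 0; heap: [0-3 ALLOC][4-8 FREE][9-9 ALLOC][10-41 FREE]
Free blocks: [5 32] total_free=37 largest=32 -> 100*(37-32)/37 = 500/37 ≈ 13.514 -> rounds to 14

Answer: 14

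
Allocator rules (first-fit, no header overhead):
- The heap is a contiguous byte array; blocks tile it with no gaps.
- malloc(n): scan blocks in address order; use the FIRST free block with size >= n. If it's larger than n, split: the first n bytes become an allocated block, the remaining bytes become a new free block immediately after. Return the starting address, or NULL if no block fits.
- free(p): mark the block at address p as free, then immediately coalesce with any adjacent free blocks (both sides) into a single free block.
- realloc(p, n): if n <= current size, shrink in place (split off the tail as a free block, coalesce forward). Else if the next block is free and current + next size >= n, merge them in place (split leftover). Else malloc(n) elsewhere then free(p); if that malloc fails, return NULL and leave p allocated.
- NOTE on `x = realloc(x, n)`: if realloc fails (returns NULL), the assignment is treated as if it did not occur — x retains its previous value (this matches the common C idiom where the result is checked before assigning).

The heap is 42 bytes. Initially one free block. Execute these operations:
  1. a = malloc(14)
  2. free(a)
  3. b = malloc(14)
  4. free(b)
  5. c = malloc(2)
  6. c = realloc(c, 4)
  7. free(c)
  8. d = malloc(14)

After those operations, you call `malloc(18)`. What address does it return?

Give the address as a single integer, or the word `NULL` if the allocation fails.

Op 1: a = malloc(14) -> a = 0; heap: [0-13 ALLOC][14-41 FREE]
Op 2: free(a) -> (freed a); heap: [0-41 FREE]
Op 3: b = malloc(14) -> b = 0; heap: [0-13 ALLOC][14-41 FREE]
Op 4: free(b) -> (freed b); heap: [0-41 FREE]
Op 5: c = malloc(2) -> c = 0; heap: [0-1 ALLOC][2-41 FREE]
Op 6: c = realloc(c, 4) -> c = 0; heap: [0-3 ALLOC][4-41 FREE]
Op 7: free(c) -> (freed c); heap: [0-41 FREE]
Op 8: d = malloc(14) -> d = 0; heap: [0-13 ALLOC][14-41 FREE]
malloc(18): first-fit scan over [0-13 ALLOC][14-41 FREE] -> 14

Answer: 14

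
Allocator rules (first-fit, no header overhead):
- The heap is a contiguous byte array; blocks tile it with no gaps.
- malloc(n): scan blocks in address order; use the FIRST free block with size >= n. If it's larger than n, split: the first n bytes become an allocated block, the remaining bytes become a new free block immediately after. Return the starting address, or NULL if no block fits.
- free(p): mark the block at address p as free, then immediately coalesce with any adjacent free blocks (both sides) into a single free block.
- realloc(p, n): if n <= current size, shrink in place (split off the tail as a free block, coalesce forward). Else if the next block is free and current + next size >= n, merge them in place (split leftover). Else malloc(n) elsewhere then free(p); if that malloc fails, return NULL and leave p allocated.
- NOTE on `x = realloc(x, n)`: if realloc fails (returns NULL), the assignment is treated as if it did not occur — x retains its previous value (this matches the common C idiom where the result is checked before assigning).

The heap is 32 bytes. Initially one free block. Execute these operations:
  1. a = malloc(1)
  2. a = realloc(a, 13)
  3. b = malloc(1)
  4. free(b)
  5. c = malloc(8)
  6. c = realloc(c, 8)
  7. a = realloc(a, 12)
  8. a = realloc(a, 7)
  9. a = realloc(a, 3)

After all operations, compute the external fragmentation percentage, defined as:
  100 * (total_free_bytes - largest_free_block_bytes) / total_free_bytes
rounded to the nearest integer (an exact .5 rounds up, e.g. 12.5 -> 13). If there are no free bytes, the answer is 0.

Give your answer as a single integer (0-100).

Answer: 48

Derivation:
Op 1: a = malloc(1) -> a = 0; heap: [0-0 ALLOC][1-31 FREE]
Op 2: a = realloc(a, 13) -> a = 0; heap: [0-12 ALLOC][13-31 FREE]
Op 3: b = malloc(1) -> b = 13; heap: [0-12 ALLOC][13-13 ALLOC][14-31 FREE]
Op 4: free(b) -> (freed b); heap: [0-12 ALLOC][13-31 FREE]
Op 5: c = malloc(8) -> c = 13; heap: [0-12 ALLOC][13-20 ALLOC][21-31 FREE]
Op 6: c = realloc(c, 8) -> c = 13; heap: [0-12 ALLOC][13-20 ALLOC][21-31 FREE]
Op 7: a = realloc(a, 12) -> a = 0; heap: [0-11 ALLOC][12-12 FREE][13-20 ALLOC][21-31 FREE]
Op 8: a = realloc(a, 7) -> a = 0; heap: [0-6 ALLOC][7-12 FREE][13-20 ALLOC][21-31 FREE]
Op 9: a = realloc(a, 3) -> a = 0; heap: [0-2 ALLOC][3-12 FREE][13-20 ALLOC][21-31 FREE]
Free blocks: [10 11] total_free=21 largest=11 -> 100*(21-11)/21 = 1000/21 ≈ 47.619 -> rounds to 48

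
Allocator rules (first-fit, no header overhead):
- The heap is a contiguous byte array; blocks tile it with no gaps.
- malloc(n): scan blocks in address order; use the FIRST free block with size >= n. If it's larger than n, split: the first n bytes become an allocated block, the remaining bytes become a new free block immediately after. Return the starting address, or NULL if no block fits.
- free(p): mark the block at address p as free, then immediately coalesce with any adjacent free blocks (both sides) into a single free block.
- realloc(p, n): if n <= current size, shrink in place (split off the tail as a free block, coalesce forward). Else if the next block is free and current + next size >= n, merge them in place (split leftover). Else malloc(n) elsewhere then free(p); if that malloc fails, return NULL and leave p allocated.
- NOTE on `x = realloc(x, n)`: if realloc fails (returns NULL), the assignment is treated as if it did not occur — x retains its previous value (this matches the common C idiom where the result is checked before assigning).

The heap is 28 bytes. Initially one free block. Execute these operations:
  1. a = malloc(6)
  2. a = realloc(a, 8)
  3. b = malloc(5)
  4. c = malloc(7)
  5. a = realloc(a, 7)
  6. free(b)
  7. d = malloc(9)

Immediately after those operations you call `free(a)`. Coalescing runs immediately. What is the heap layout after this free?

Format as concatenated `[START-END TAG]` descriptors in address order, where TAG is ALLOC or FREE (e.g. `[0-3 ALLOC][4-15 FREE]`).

Op 1: a = malloc(6) -> a = 0; heap: [0-5 ALLOC][6-27 FREE]
Op 2: a = realloc(a, 8) -> a = 0; heap: [0-7 ALLOC][8-27 FREE]
Op 3: b = malloc(5) -> b = 8; heap: [0-7 ALLOC][8-12 ALLOC][13-27 FREE]
Op 4: c = malloc(7) -> c = 13; heap: [0-7 ALLOC][8-12 ALLOC][13-19 ALLOC][20-27 FREE]
Op 5: a = realloc(a, 7) -> a = 0; heap: [0-6 ALLOC][7-7 FREE][8-12 ALLOC][13-19 ALLOC][20-27 FREE]
Op 6: free(b) -> (freed b); heap: [0-6 ALLOC][7-12 FREE][13-19 ALLOC][20-27 FREE]
Op 7: d = malloc(9) -> d = NULL; heap: [0-6 ALLOC][7-12 FREE][13-19 ALLOC][20-27 FREE]
free(a): a = 0 -> block [0-6 ALLOC]; mark free, coalesce with adjacent free neighbors -> [0-12 FREE][13-19 ALLOC][20-27 FREE]

Answer: [0-12 FREE][13-19 ALLOC][20-27 FREE]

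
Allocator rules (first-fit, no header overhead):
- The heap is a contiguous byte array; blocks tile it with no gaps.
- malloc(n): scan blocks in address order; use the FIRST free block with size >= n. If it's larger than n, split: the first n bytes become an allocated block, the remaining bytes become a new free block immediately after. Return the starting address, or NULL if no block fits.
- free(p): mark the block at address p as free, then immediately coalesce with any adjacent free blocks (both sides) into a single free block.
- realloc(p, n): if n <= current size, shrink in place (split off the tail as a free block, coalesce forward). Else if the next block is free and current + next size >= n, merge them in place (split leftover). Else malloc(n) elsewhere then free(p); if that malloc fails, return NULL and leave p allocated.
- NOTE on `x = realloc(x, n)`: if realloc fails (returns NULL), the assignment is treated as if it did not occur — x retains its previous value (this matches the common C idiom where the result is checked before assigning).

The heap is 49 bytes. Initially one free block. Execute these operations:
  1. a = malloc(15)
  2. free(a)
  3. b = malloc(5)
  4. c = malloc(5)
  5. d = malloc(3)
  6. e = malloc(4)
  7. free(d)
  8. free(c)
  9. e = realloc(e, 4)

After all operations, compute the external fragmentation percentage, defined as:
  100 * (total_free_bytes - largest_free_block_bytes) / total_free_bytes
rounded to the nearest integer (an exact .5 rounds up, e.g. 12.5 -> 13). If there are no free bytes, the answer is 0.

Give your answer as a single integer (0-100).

Answer: 20

Derivation:
Op 1: a = malloc(15) -> a = 0; heap: [0-14 ALLOC][15-48 FREE]
Op 2: free(a) -> (freed a); heap: [0-48 FREE]
Op 3: b = malloc(5) -> b = 0; heap: [0-4 ALLOC][5-48 FREE]
Op 4: c = malloc(5) -> c = 5; heap: [0-4 ALLOC][5-9 ALLOC][10-48 FREE]
Op 5: d = malloc(3) -> d = 10; heap: [0-4 ALLOC][5-9 ALLOC][10-12 ALLOC][13-48 FREE]
Op 6: e = malloc(4) -> e = 13; heap: [0-4 ALLOC][5-9 ALLOC][10-12 ALLOC][13-16 ALLOC][17-48 FREE]
Op 7: free(d) -> (freed d); heap: [0-4 ALLOC][5-9 ALLOC][10-12 FREE][13-16 ALLOC][17-48 FREE]
Op 8: free(c) -> (freed c); heap: [0-4 ALLOC][5-12 FREE][13-16 ALLOC][17-48 FREE]
Op 9: e = realloc(e, 4) -> e = 13; heap: [0-4 ALLOC][5-12 FREE][13-16 ALLOC][17-48 FREE]
Free blocks: [8 32] total_free=40 largest=32 -> 100*(40-32)/40 = 800/40 = 20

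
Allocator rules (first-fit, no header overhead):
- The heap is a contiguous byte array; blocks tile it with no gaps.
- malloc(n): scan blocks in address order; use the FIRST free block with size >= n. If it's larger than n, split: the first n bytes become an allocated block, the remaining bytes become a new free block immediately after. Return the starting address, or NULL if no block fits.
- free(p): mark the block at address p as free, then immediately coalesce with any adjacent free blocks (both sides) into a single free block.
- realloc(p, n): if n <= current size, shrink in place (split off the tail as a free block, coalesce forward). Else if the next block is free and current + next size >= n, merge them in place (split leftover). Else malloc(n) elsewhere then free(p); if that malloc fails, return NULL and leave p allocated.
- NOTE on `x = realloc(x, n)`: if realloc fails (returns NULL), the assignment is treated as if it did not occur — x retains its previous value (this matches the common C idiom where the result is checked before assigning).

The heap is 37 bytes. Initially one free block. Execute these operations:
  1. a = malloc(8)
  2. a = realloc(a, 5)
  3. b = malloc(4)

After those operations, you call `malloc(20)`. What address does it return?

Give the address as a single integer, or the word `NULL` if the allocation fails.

Op 1: a = malloc(8) -> a = 0; heap: [0-7 ALLOC][8-36 FREE]
Op 2: a = realloc(a, 5) -> a = 0; heap: [0-4 ALLOC][5-36 FREE]
Op 3: b = malloc(4) -> b = 5; heap: [0-4 ALLOC][5-8 ALLOC][9-36 FREE]
malloc(20): first-fit scan over [0-4 ALLOC][5-8 ALLOC][9-36 FREE] -> 9

Answer: 9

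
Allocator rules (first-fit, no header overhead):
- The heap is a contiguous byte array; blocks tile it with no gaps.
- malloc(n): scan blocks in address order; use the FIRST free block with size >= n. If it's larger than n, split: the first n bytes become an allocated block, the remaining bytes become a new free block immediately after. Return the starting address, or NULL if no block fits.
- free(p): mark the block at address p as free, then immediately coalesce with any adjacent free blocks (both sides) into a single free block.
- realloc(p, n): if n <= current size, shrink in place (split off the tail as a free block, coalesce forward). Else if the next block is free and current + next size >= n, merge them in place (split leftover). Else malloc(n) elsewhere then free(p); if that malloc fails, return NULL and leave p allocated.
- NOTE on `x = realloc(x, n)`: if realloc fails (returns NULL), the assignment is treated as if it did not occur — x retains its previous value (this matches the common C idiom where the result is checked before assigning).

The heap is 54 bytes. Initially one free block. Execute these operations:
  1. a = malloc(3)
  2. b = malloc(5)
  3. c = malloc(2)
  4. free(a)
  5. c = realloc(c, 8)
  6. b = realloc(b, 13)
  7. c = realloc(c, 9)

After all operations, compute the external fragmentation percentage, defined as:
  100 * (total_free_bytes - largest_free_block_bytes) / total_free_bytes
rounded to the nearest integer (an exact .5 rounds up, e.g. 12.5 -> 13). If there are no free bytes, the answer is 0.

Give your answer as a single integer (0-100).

Op 1: a = malloc(3) -> a = 0; heap: [0-2 ALLOC][3-53 FREE]
Op 2: b = malloc(5) -> b = 3; heap: [0-2 ALLOC][3-7 ALLOC][8-53 FREE]
Op 3: c = malloc(2) -> c = 8; heap: [0-2 ALLOC][3-7 ALLOC][8-9 ALLOC][10-53 FREE]
Op 4: free(a) -> (freed a); heap: [0-2 FREE][3-7 ALLOC][8-9 ALLOC][10-53 FREE]
Op 5: c = realloc(c, 8) -> c = 8; heap: [0-2 FREE][3-7 ALLOC][8-15 ALLOC][16-53 FREE]
Op 6: b = realloc(b, 13) -> b = 16; heap: [0-7 FREE][8-15 ALLOC][16-28 ALLOC][29-53 FREE]
Op 7: c = realloc(c, 9) -> c = 29; heap: [0-15 FREE][16-28 ALLOC][29-37 ALLOC][38-53 FREE]
Free blocks: [16 16] total_free=32 largest=16 -> 100*(32-16)/32 = 1600/32 = 50

Answer: 50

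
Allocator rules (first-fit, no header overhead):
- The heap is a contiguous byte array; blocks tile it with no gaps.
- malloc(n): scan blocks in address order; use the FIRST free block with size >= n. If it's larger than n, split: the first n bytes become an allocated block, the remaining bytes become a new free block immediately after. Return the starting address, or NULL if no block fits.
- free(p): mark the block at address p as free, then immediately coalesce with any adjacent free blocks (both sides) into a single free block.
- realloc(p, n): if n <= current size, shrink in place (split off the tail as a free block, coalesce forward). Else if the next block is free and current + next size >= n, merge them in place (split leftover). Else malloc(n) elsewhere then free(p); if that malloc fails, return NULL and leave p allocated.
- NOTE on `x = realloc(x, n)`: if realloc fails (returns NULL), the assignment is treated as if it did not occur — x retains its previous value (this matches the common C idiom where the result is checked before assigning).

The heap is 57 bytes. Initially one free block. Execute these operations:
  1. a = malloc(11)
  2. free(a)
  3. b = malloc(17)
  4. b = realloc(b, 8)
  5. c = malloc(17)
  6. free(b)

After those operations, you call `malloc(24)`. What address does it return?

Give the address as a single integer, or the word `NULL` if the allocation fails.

Answer: 25

Derivation:
Op 1: a = malloc(11) -> a = 0; heap: [0-10 ALLOC][11-56 FREE]
Op 2: free(a) -> (freed a); heap: [0-56 FREE]
Op 3: b = malloc(17) -> b = 0; heap: [0-16 ALLOC][17-56 FREE]
Op 4: b = realloc(b, 8) -> b = 0; heap: [0-7 ALLOC][8-56 FREE]
Op 5: c = malloc(17) -> c = 8; heap: [0-7 ALLOC][8-24 ALLOC][25-56 FREE]
Op 6: free(b) -> (freed b); heap: [0-7 FREE][8-24 ALLOC][25-56 FREE]
malloc(24): first-fit scan over [0-7 FREE][8-24 ALLOC][25-56 FREE] -> 25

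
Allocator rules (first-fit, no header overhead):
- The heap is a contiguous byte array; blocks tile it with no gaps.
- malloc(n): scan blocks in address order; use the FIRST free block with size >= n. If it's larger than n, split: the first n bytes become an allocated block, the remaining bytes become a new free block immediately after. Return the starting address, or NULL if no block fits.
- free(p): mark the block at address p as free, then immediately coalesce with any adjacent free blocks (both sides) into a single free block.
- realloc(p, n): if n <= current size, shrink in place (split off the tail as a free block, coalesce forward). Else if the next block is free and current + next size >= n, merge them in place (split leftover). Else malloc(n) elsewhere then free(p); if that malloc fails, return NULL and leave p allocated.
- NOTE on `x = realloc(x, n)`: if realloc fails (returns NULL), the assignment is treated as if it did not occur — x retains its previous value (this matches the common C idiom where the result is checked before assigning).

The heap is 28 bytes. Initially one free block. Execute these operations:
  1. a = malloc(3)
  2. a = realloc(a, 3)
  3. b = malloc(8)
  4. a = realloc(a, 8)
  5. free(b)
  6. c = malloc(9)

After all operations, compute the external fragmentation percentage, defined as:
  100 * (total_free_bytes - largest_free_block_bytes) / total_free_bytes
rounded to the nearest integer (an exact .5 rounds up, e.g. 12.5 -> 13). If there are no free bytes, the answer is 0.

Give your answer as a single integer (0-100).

Op 1: a = malloc(3) -> a = 0; heap: [0-2 ALLOC][3-27 FREE]
Op 2: a = realloc(a, 3) -> a = 0; heap: [0-2 ALLOC][3-27 FREE]
Op 3: b = malloc(8) -> b = 3; heap: [0-2 ALLOC][3-10 ALLOC][11-27 FREE]
Op 4: a = realloc(a, 8) -> a = 11; heap: [0-2 FREE][3-10 ALLOC][11-18 ALLOC][19-27 FREE]
Op 5: free(b) -> (freed b); heap: [0-10 FREE][11-18 ALLOC][19-27 FREE]
Op 6: c = malloc(9) -> c = 0; heap: [0-8 ALLOC][9-10 FREE][11-18 ALLOC][19-27 FREE]
Free blocks: [2 9] total_free=11 largest=9 -> 100*(11-9)/11 = 200/11 ≈ 18.182 -> rounds to 18

Answer: 18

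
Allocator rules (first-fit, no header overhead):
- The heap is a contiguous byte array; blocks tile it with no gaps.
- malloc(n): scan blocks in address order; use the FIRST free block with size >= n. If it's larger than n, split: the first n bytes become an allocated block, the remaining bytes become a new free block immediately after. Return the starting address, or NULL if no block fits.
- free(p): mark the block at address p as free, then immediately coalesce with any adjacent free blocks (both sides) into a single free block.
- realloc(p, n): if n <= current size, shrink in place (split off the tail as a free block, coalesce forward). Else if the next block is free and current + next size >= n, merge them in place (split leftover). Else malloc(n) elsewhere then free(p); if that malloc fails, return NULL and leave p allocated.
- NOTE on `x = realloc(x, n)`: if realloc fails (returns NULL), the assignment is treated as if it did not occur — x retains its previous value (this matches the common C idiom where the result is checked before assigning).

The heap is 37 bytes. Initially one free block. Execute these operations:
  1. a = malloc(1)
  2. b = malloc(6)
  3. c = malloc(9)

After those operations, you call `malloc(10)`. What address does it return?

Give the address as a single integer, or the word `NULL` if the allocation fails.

Op 1: a = malloc(1) -> a = 0; heap: [0-0 ALLOC][1-36 FREE]
Op 2: b = malloc(6) -> b = 1; heap: [0-0 ALLOC][1-6 ALLOC][7-36 FREE]
Op 3: c = malloc(9) -> c = 7; heap: [0-0 ALLOC][1-6 ALLOC][7-15 ALLOC][16-36 FREE]
malloc(10): first-fit scan over [0-0 ALLOC][1-6 ALLOC][7-15 ALLOC][16-36 FREE] -> 16

Answer: 16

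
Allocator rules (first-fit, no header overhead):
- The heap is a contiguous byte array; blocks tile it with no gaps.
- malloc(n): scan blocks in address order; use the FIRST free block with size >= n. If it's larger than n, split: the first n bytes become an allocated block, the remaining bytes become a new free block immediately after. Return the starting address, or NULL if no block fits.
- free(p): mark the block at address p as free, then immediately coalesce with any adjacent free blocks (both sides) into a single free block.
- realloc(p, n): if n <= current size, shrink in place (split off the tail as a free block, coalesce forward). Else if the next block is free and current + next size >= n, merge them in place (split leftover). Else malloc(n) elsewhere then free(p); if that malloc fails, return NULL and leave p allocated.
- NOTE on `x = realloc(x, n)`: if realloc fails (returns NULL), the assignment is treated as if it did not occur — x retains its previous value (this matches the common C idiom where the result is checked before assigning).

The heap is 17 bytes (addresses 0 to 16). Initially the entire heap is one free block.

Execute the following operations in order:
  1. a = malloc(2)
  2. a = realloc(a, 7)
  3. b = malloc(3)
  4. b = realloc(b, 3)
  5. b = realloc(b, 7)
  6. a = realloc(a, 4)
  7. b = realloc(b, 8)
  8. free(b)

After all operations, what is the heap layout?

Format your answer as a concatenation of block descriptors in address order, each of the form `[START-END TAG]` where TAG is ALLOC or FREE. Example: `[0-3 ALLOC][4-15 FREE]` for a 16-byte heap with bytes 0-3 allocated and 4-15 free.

Op 1: a = malloc(2) -> a = 0; heap: [0-1 ALLOC][2-16 FREE]
Op 2: a = realloc(a, 7) -> a = 0; heap: [0-6 ALLOC][7-16 FREE]
Op 3: b = malloc(3) -> b = 7; heap: [0-6 ALLOC][7-9 ALLOC][10-16 FREE]
Op 4: b = realloc(b, 3) -> b = 7; heap: [0-6 ALLOC][7-9 ALLOC][10-16 FREE]
Op 5: b = realloc(b, 7) -> b = 7; heap: [0-6 ALLOC][7-13 ALLOC][14-16 FREE]
Op 6: a = realloc(a, 4) -> a = 0; heap: [0-3 ALLOC][4-6 FREE][7-13 ALLOC][14-16 FREE]
Op 7: b = realloc(b, 8) -> b = 7; heap: [0-3 ALLOC][4-6 FREE][7-14 ALLOC][15-16 FREE]
Op 8: free(b) -> (freed b); heap: [0-3 ALLOC][4-16 FREE]

Answer: [0-3 ALLOC][4-16 FREE]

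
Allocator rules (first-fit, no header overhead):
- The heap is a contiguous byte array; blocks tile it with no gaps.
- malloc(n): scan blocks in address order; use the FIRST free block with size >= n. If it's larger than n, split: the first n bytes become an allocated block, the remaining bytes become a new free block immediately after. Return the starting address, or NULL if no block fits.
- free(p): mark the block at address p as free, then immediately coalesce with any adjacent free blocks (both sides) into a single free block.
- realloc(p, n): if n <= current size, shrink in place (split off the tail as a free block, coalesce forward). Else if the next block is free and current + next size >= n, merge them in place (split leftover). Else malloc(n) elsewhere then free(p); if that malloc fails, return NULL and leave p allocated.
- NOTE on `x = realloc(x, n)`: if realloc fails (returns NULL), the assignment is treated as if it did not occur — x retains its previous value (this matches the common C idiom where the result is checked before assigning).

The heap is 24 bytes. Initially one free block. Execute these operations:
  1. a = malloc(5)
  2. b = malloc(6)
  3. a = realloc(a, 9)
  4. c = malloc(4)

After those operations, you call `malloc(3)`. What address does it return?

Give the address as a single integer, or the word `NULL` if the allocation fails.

Op 1: a = malloc(5) -> a = 0; heap: [0-4 ALLOC][5-23 FREE]
Op 2: b = malloc(6) -> b = 5; heap: [0-4 ALLOC][5-10 ALLOC][11-23 FREE]
Op 3: a = realloc(a, 9) -> a = 11; heap: [0-4 FREE][5-10 ALLOC][11-19 ALLOC][20-23 FREE]
Op 4: c = malloc(4) -> c = 0; heap: [0-3 ALLOC][4-4 FREE][5-10 ALLOC][11-19 ALLOC][20-23 FREE]
malloc(3): first-fit scan over [0-3 ALLOC][4-4 FREE][5-10 ALLOC][11-19 ALLOC][20-23 FREE] -> 20

Answer: 20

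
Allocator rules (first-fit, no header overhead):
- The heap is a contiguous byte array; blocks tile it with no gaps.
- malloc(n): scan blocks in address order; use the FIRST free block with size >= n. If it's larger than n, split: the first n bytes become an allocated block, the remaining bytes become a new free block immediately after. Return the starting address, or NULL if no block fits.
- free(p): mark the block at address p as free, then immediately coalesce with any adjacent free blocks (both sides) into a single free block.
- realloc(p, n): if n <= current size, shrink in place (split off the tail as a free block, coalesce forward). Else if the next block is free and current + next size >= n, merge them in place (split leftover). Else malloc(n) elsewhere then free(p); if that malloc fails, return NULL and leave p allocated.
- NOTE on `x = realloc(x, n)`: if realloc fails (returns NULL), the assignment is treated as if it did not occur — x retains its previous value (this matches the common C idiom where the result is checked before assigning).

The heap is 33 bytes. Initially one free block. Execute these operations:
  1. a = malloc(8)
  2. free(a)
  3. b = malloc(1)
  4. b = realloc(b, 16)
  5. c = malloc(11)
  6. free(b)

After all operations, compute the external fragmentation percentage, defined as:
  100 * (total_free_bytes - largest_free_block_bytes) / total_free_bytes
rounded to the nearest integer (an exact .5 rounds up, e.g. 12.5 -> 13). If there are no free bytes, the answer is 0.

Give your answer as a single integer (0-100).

Answer: 27

Derivation:
Op 1: a = malloc(8) -> a = 0; heap: [0-7 ALLOC][8-32 FREE]
Op 2: free(a) -> (freed a); heap: [0-32 FREE]
Op 3: b = malloc(1) -> b = 0; heap: [0-0 ALLOC][1-32 FREE]
Op 4: b = realloc(b, 16) -> b = 0; heap: [0-15 ALLOC][16-32 FREE]
Op 5: c = malloc(11) -> c = 16; heap: [0-15 ALLOC][16-26 ALLOC][27-32 FREE]
Op 6: free(b) -> (freed b); heap: [0-15 FREE][16-26 ALLOC][27-32 FREE]
Free blocks: [16 6] total_free=22 largest=16 -> 100*(22-16)/22 = 600/22 ≈ 27.273 -> rounds to 27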